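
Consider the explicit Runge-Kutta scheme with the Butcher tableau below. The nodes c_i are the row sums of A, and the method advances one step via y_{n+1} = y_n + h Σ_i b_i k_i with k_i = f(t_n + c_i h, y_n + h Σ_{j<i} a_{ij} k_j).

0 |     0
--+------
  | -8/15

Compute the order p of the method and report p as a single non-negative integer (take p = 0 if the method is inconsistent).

b = (-8/15)
c = (0)
Σ b_i: (-8/15)·1 = -8/15 ≠ 1 ⇒ order 0.

0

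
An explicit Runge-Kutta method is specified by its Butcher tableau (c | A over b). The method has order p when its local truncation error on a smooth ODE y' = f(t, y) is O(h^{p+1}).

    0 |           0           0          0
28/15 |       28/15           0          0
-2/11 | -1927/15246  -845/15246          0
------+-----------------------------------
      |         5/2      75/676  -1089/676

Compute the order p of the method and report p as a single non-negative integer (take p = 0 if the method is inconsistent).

b = (5/2, 75/676, -1089/676)
c = (0, 28/15, -2/11)
Ac = (0, 0, -338/3267)
Σ b_i: 5/2·1 + 75/676·1 + (-1089/676)·1 = 1 ✓
b·c: 75/676·28/15 + (-1089/676)·(-2/11) = 1/2 ✓
b·c²: 75/676·784/225 + (-1089/676)·4/121 = 1/3 ✓
b·Ac: (-1089/676)·(-338/3267) = 1/6 ✓; 3 stages ⇒ order 3.

3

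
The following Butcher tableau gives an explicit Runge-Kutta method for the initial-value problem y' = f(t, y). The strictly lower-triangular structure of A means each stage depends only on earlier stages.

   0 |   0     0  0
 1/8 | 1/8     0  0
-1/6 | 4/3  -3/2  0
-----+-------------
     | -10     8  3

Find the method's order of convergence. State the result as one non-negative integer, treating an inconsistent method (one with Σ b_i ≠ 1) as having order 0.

2

b = (-10, 8, 3)
c = (0, 1/8, -1/6)
Ac = (0, 0, -3/16)
Σ b_i: (-10)·1 + 8·1 + 3·1 = 1 ✓
b·c: 8·1/8 + 3·(-1/6) = 1/2 ✓
b·c²: 8·1/64 + 3·1/36 = 5/24 ≠ 1/3 ⇒ order 2.
b·Ac: 3·(-3/16) = -9/16 ≠ 1/6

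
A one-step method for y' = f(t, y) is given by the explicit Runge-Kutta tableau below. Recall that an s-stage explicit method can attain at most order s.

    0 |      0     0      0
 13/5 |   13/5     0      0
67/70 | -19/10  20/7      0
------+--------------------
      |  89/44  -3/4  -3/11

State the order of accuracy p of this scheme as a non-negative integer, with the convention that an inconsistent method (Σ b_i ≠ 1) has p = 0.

b = (89/44, -3/4, -3/11)
c = (0, 13/5, 67/70)
Ac = (0, 0, 52/7)
Σ b_i: 89/44·1 + (-3/4)·1 + (-3/11)·1 = 1 ✓
b·c: (-3/4)·13/5 + (-3/11)·67/70 = -681/308 ≠ 1/2 ⇒ order 1.

1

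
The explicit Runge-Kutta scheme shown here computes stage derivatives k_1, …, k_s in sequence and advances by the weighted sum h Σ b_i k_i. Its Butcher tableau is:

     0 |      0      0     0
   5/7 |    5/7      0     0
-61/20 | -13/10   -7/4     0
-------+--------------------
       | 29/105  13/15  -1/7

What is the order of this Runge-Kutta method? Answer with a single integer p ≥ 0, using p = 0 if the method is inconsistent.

1

b = (29/105, 13/15, -1/7)
c = (0, 5/7, -61/20)
Ac = (0, 0, -5/4)
Σ b_i: 29/105·1 + 13/15·1 + (-1/7)·1 = 1 ✓
b·c: 13/15·5/7 + (-1/7)·(-61/20) = 443/420 ≠ 1/2 ⇒ order 1.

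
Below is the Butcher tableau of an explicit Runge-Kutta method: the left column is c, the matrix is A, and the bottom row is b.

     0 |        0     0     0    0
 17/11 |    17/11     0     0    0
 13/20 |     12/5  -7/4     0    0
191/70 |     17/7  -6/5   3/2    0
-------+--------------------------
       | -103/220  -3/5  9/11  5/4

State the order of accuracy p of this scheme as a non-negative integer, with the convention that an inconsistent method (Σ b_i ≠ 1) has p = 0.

b = (-103/220, -3/5, 9/11, 5/4)
c = (0, 17/11, 13/20, 191/70)
Ac = (0, 0, -119/44, -387/440)
Σ b_i: (-103/220)·1 + (-3/5)·1 + 9/11·1 + 5/4·1 = 1 ✓
b·c: (-3/5)·17/11 + 9/11·13/20 + 5/4·191/70 = 9287/3080 ≠ 1/2 ⇒ order 1.

1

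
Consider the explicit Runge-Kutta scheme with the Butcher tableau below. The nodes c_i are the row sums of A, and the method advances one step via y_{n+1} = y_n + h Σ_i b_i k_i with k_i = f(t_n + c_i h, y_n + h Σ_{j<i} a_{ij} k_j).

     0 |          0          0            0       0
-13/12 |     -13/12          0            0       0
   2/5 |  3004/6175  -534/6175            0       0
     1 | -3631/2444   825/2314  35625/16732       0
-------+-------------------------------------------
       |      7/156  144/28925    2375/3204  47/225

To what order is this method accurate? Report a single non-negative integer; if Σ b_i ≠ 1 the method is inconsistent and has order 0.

b = (7/156, 144/28925, 2375/3204, 47/225)
c = (0, -13/12, 2/5, 1)
Ac = (0, 0, 89/950, 175/376)
Σ b_i: 7/156·1 + 144/28925·1 + 2375/3204·1 + 47/225·1 = 1 ✓
b·c: 144/28925·(-13/12) + 2375/3204·2/5 + 47/225·1 = 1/2 ✓
b·c²: 144/28925·169/144 + 2375/3204·4/25 + 47/225·1 = 1/3 ✓
b·Ac: 2375/3204·89/950 + 47/225·175/376 = 1/6 ✓
b·c³: 144/28925·(-2197/1728) + 2375/3204·8/125 + 47/225·1 = 1/4 ✓
b·(c∘Ac): 2375/3204·89/2375 + 47/225·175/376 = 1/8 ✓
b·Ac²: 2375/3204·(-1157/11400) + 47/225·3425/4512 = 1/12 ✓
b·A²c: 47/225·75/376 = 1/24 ✓; 4 stages ⇒ order 4.

4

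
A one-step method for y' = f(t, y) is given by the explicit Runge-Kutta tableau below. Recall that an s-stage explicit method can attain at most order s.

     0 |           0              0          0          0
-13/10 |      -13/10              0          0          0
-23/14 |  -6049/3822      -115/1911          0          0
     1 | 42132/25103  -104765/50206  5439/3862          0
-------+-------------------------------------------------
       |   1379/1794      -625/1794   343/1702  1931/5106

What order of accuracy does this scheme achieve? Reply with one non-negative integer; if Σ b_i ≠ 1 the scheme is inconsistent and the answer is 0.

4

b = (1379/1794, -625/1794, 343/1702, 1931/5106)
c = (0, -13/10, -23/14, 1)
Ac = (0, 0, 23/294, 1541/3862)
Σ b_i: 1379/1794·1 + (-625/1794)·1 + 343/1702·1 + 1931/5106·1 = 1 ✓
b·c: (-625/1794)·(-13/10) + 343/1702·(-23/14) + 1931/5106·1 = 1/2 ✓
b·c²: (-625/1794)·169/100 + 343/1702·529/196 + 1931/5106·1 = 1/3 ✓
b·Ac: 343/1702·23/294 + 1931/5106·1541/3862 = 1/6 ✓
b·c³: (-625/1794)·(-2197/1000) + 343/1702·(-12167/2744) + 1931/5106·1 = 1/4 ✓
b·(c∘Ac): 343/1702·(-529/4116) + 1931/5106·1541/3862 = 1/8 ✓
b·Ac²: 343/1702·(-299/2940) + 1931/5106·10603/38620 = 1/12 ✓
b·A²c: 1931/5106·851/7724 = 1/24 ✓; 4 stages ⇒ order 4.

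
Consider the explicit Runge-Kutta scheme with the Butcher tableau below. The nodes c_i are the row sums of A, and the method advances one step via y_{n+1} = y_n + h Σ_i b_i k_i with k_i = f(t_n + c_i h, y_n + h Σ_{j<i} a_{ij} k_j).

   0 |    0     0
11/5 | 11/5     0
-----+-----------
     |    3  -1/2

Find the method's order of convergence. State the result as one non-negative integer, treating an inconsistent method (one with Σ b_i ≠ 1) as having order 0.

b = (3, -1/2)
c = (0, 11/5)
Σ b_i: 3·1 + (-1/2)·1 = 5/2 ≠ 1 ⇒ order 0.

0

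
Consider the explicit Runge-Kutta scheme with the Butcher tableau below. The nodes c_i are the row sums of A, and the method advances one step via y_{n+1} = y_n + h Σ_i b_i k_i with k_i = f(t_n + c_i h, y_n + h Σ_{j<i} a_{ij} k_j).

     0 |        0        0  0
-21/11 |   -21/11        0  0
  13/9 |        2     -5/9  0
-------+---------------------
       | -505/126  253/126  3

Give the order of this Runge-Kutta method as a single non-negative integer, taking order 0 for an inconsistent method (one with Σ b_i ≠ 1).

b = (-505/126, 253/126, 3)
c = (0, -21/11, 13/9)
Ac = (0, 0, 35/33)
Σ b_i: (-505/126)·1 + 253/126·1 + 3·1 = 1 ✓
b·c: 253/126·(-21/11) + 3·13/9 = 1/2 ✓
b·c²: 253/126·441/121 + 3·169/81 = 8065/594 ≠ 1/3 ⇒ order 2.
b·Ac: 3·35/33 = 35/11 ≠ 1/6

2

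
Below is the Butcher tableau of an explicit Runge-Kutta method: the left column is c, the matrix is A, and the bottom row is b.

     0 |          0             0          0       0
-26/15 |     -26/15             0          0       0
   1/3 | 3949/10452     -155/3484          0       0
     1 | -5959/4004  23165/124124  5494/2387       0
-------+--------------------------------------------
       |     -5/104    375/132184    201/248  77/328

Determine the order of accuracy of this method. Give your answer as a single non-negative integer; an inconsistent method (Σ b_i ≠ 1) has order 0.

b = (-5/104, 375/132184, 201/248, 77/328)
c = (0, -26/15, 1/3, 1)
Ac = (0, 0, 31/402, 205/462)
Σ b_i: (-5/104)·1 + 375/132184·1 + 201/248·1 + 77/328·1 = 1 ✓
b·c: 375/132184·(-26/15) + 201/248·1/3 + 77/328·1 = 1/2 ✓
b·c²: 375/132184·676/225 + 201/248·1/9 + 77/328·1 = 1/3 ✓
b·Ac: 201/248·31/402 + 77/328·205/462 = 1/6 ✓
b·c³: 375/132184·(-17576/3375) + 201/248·1/27 + 77/328·1 = 1/4 ✓
b·(c∘Ac): 201/248·31/1206 + 77/328·205/462 = 1/8 ✓
b·Ac²: 201/248·(-403/3015) + 77/328·943/1155 = 1/12 ✓
b·A²c: 77/328·41/231 = 1/24 ✓; 4 stages ⇒ order 4.

4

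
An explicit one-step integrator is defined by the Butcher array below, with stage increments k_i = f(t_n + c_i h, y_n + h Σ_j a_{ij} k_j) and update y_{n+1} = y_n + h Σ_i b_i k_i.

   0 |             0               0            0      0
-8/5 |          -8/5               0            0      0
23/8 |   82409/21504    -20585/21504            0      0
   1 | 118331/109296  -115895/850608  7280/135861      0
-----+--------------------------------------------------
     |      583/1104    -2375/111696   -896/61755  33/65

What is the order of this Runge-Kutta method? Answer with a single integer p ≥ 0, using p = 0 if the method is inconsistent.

4

b = (583/1104, -2375/111696, -896/61755, 33/65)
c = (0, -8/5, 23/8, 1)
Ac = (0, 0, 4117/2688, 221/594)
Σ b_i: 583/1104·1 + (-2375/111696)·1 + (-896/61755)·1 + 33/65·1 = 1 ✓
b·c: (-2375/111696)·(-8/5) + (-896/61755)·23/8 + 33/65·1 = 1/2 ✓
b·c²: (-2375/111696)·64/25 + (-896/61755)·529/64 + 33/65·1 = 1/3 ✓
b·Ac: (-896/61755)·4117/2688 + 33/65·221/594 = 1/6 ✓
b·c³: (-2375/111696)·(-512/125) + (-896/61755)·12167/512 + 33/65·1 = 1/4 ✓
b·(c∘Ac): (-896/61755)·94691/21504 + 33/65·221/594 = 1/8 ✓
b·Ac²: (-896/61755)·(-4117/1680) + 33/65·559/5940 = 1/12 ✓
b·A²c: 33/65·65/792 = 1/24 ✓; 4 stages ⇒ order 4.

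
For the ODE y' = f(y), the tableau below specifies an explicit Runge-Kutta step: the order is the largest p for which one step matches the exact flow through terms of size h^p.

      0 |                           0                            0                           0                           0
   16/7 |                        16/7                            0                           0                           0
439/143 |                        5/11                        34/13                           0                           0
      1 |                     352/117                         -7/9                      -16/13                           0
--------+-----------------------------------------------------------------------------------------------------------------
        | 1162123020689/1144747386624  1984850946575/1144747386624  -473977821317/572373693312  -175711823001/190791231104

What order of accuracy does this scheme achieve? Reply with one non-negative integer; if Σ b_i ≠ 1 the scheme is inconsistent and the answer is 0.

b = (1162123020689/1144747386624, 1984850946575/1144747386624, -473977821317/572373693312, -175711823001/190791231104)
c = (0, 16/7, 439/143, 1)
Ac = (0, 0, 544/91, -92960/16731)
Σ b_i: 1162123020689/1144747386624·1 + 1984850946575/1144747386624·1 + (-473977821317/572373693312)·1 + (-175711823001/190791231104)·1 = 1 ✓
b·c: 1984850946575/1144747386624·16/7 + (-473977821317/572373693312)·439/143 + (-175711823001/190791231104)·1 = 1/2 ✓
b·c²: 1984850946575/1144747386624·256/49 + (-473977821317/572373693312)·192721/20449 + (-175711823001/190791231104)·1 = 1/3 ✓
b·Ac: (-473977821317/572373693312)·544/91 + (-175711823001/190791231104)·(-92960/16731) = 1/6 ✓
b·c³: 1984850946575/1144747386624·4096/343 + (-473977821317/572373693312)·84604519/2924207 + (-175711823001/190791231104)·1 = -99651396266133/23872752791888 ≠ 1/4 ⇒ order 3.
b·(c∘Ac): (-473977821317/572373693312)·238816/13013 + (-175711823001/190791231104)·(-92960/16731) = -90150740551/8943338958 ≠ 1/8
b·Ac²: (-473977821317/572373693312)·8704/637 + (-175711823001/190791231104)·(-262317040/16747731) = 111360125821391/35809129187832 ≠ 1/12
b·A²c: (-175711823001/190791231104)·(-8704/1183) = 70700615172/10433895451 ≠ 1/24

3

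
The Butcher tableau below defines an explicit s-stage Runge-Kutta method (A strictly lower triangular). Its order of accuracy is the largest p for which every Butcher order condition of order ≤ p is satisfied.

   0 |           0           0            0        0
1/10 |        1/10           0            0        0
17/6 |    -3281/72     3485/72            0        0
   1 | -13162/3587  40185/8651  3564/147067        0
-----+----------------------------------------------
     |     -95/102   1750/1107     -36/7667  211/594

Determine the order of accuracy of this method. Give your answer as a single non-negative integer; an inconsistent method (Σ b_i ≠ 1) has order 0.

4

b = (-95/102, 1750/1107, -36/7667, 211/594)
c = (0, 1/10, 17/6, 1)
Ac = (0, 0, 697/144, 225/422)
Σ b_i: (-95/102)·1 + 1750/1107·1 + (-36/7667)·1 + 211/594·1 = 1 ✓
b·c: 1750/1107·1/10 + (-36/7667)·17/6 + 211/594·1 = 1/2 ✓
b·c²: 1750/1107·1/100 + (-36/7667)·289/36 + 211/594·1 = 1/3 ✓
b·Ac: (-36/7667)·697/144 + 211/594·225/422 = 1/6 ✓
b·c³: 1750/1107·1/1000 + (-36/7667)·4913/216 + 211/594·1 = 1/4 ✓
b·(c∘Ac): (-36/7667)·11849/864 + 211/594·225/422 = 1/8 ✓
b·Ac²: (-36/7667)·697/1440 + 211/594·1017/4220 = 1/12 ✓
b·A²c: 211/594·99/844 = 1/24 ✓; 4 stages ⇒ order 4.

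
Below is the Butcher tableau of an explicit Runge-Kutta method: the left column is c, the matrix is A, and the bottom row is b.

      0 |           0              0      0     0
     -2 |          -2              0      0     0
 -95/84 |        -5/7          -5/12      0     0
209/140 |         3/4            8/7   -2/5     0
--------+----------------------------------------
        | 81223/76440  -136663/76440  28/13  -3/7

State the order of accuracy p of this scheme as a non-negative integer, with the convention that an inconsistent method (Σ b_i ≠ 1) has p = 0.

2

b = (81223/76440, -136663/76440, 28/13, -3/7)
c = (0, -2, -95/84, 209/140)
Ac = (0, 0, 5/6, -11/6)
Σ b_i: 81223/76440·1 + (-136663/76440)·1 + 28/13·1 + (-3/7)·1 = 1 ✓
b·c: (-136663/76440)·(-2) + 28/13·(-95/84) + (-3/7)·209/140 = 1/2 ✓
b·c²: (-136663/76440)·4 + 28/13·9025/7056 + (-3/7)·43681/19600 = -85906451/16052400 ≠ 1/3 ⇒ order 2.
b·Ac: 28/13·5/6 + (-3/7)·(-11/6) = 1409/546 ≠ 1/6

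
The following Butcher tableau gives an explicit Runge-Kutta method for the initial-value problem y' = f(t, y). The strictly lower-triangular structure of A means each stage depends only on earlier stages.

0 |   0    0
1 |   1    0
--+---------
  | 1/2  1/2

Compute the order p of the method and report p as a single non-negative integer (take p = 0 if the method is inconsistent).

b = (1/2, 1/2)
c = (0, 1)
Σ b_i: 1/2·1 + 1/2·1 = 1 ✓
b·c: 1/2·1 = 1/2 ✓; 2 stages ⇒ order 2.

2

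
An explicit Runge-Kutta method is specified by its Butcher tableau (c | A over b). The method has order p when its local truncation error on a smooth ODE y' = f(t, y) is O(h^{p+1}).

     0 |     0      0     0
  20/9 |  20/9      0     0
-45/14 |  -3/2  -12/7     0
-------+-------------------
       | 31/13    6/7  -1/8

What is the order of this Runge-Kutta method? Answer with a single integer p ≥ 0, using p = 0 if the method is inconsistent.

0

b = (31/13, 6/7, -1/8)
c = (0, 20/9, -45/14)
Ac = (0, 0, -80/21)
Σ b_i: 31/13·1 + 6/7·1 + (-1/8)·1 = 2269/728 ≠ 1 ⇒ order 0.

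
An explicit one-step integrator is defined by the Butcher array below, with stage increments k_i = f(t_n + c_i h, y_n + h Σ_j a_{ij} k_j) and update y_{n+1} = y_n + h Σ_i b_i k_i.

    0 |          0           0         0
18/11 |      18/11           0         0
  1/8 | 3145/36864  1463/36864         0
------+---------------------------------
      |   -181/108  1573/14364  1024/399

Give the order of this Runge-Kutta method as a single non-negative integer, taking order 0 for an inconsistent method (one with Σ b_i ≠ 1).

b = (-181/108, 1573/14364, 1024/399)
c = (0, 18/11, 1/8)
Ac = (0, 0, 133/2048)
Σ b_i: (-181/108)·1 + 1573/14364·1 + 1024/399·1 = 1 ✓
b·c: 1573/14364·18/11 + 1024/399·1/8 = 1/2 ✓
b·c²: 1573/14364·324/121 + 1024/399·1/64 = 1/3 ✓
b·Ac: 1024/399·133/2048 = 1/6 ✓; 3 stages ⇒ order 3.

3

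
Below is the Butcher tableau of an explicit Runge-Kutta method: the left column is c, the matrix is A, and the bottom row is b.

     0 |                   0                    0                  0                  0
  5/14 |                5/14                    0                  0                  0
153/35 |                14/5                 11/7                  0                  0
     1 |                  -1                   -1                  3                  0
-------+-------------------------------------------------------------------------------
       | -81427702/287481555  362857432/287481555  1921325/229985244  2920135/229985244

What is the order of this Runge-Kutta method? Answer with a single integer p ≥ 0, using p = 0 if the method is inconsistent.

b = (-81427702/287481555, 362857432/287481555, 1921325/229985244, 2920135/229985244)
c = (0, 5/14, 153/35, 1)
Ac = (0, 0, 55/98, 893/70)
Σ b_i: (-81427702/287481555)·1 + 362857432/287481555·1 + 1921325/229985244·1 + 2920135/229985244·1 = 1 ✓
b·c: 362857432/287481555·5/14 + 1921325/229985244·153/35 + 2920135/229985244·1 = 1/2 ✓
b·c²: 362857432/287481555·25/196 + 1921325/229985244·23409/1225 + 2920135/229985244·1 = 1/3 ✓
b·Ac: 1921325/229985244·55/98 + 2920135/229985244·893/70 = 1/6 ✓
b·c³: 362857432/287481555·125/2744 + 1921325/229985244·3581577/42875 + 2920135/229985244·1 = 2404298081/3130354710 ≠ 1/4 ⇒ order 3.
b·(c∘Ac): 1921325/229985244·1683/686 + 2920135/229985244·893/70 = 2056347101/11269276956 ≠ 1/8
b·Ac²: 1921325/229985244·275/1372 + 2920135/229985244·280283/4900 = 3038337829/4173806280 ≠ 1/12
b·A²c: 2920135/229985244·165/98 = 160607425/7512851304 ≠ 1/24

3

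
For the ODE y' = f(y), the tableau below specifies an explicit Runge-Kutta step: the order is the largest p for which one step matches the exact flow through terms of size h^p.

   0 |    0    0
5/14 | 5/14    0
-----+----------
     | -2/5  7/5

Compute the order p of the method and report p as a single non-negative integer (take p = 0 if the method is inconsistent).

2

b = (-2/5, 7/5)
c = (0, 5/14)
Σ b_i: (-2/5)·1 + 7/5·1 = 1 ✓
b·c: 7/5·5/14 = 1/2 ✓; 2 stages ⇒ order 2.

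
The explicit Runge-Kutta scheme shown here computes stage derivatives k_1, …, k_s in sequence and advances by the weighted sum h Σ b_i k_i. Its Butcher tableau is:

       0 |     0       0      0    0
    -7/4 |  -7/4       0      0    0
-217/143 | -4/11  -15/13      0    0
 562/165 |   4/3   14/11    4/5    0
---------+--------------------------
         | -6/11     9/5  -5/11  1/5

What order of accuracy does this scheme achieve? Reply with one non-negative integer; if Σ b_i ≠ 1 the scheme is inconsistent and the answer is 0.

b = (-6/11, 9/5, -5/11, 1/5)
c = (0, -7/4, -217/143, 562/165)
Ac = (0, 0, 105/52, -4921/1430)
Σ b_i: (-6/11)·1 + 9/5·1 + (-5/11)·1 + 1/5·1 = 1 ✓
b·c: 9/5·(-7/4) + (-5/11)·(-217/143) + 1/5·562/165 = -839521/471900 ≠ 1/2 ⇒ order 1.

1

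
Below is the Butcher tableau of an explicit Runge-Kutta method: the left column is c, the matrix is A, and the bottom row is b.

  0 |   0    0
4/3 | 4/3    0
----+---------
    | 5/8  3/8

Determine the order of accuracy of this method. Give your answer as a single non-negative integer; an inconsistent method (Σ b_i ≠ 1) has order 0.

b = (5/8, 3/8)
c = (0, 4/3)
Σ b_i: 5/8·1 + 3/8·1 = 1 ✓
b·c: 3/8·4/3 = 1/2 ✓; 2 stages ⇒ order 2.

2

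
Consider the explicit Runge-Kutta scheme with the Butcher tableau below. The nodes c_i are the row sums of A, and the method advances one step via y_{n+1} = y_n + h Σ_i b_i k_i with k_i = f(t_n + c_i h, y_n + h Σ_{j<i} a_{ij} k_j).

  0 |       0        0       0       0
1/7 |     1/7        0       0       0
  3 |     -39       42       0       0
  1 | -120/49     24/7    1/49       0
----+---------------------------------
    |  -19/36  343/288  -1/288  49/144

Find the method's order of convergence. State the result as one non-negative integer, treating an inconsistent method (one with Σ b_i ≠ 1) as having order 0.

4

b = (-19/36, 343/288, -1/288, 49/144)
c = (0, 1/7, 3, 1)
Ac = (0, 0, 6, 27/49)
Σ b_i: (-19/36)·1 + 343/288·1 + (-1/288)·1 + 49/144·1 = 1 ✓
b·c: 343/288·1/7 + (-1/288)·3 + 49/144·1 = 1/2 ✓
b·c²: 343/288·1/49 + (-1/288)·9 + 49/144·1 = 1/3 ✓
b·Ac: (-1/288)·6 + 49/144·27/49 = 1/6 ✓
b·c³: 343/288·1/343 + (-1/288)·27 + 49/144·1 = 1/4 ✓
b·(c∘Ac): (-1/288)·18 + 49/144·27/49 = 1/8 ✓
b·Ac²: (-1/288)·6/7 + 49/144·87/343 = 1/12 ✓
b·A²c: 49/144·6/49 = 1/24 ✓; 4 stages ⇒ order 4.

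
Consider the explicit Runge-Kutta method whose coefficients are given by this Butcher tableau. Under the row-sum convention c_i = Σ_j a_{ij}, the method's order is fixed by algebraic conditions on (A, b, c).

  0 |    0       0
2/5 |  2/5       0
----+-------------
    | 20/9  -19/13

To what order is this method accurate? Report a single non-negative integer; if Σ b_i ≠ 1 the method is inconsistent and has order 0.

0

b = (20/9, -19/13)
c = (0, 2/5)
Σ b_i: 20/9·1 + (-19/13)·1 = 89/117 ≠ 1 ⇒ order 0.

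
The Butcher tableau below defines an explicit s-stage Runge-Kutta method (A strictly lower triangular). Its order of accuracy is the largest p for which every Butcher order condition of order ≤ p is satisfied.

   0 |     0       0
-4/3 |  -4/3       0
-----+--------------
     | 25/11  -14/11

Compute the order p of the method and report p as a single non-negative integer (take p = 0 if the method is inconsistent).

1

b = (25/11, -14/11)
c = (0, -4/3)
Σ b_i: 25/11·1 + (-14/11)·1 = 1 ✓
b·c: (-14/11)·(-4/3) = 56/33 ≠ 1/2 ⇒ order 1.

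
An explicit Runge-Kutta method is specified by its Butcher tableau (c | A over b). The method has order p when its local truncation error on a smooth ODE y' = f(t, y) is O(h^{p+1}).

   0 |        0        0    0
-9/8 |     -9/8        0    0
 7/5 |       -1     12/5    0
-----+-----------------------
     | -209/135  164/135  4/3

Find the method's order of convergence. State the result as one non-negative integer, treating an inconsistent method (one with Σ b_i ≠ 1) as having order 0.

2

b = (-209/135, 164/135, 4/3)
c = (0, -9/8, 7/5)
Ac = (0, 0, -27/10)
Σ b_i: (-209/135)·1 + 164/135·1 + 4/3·1 = 1 ✓
b·c: 164/135·(-9/8) + 4/3·7/5 = 1/2 ✓
b·c²: 164/135·81/64 + 4/3·49/25 = 4981/1200 ≠ 1/3 ⇒ order 2.
b·Ac: 4/3·(-27/10) = -18/5 ≠ 1/6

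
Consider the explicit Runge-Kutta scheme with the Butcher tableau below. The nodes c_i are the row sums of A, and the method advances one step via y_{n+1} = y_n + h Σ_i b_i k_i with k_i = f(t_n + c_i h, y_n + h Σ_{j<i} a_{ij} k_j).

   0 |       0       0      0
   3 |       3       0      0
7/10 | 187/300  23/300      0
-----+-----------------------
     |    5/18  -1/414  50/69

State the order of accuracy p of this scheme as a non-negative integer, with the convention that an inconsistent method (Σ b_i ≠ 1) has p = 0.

b = (5/18, -1/414, 50/69)
c = (0, 3, 7/10)
Ac = (0, 0, 23/100)
Σ b_i: 5/18·1 + (-1/414)·1 + 50/69·1 = 1 ✓
b·c: (-1/414)·3 + 50/69·7/10 = 1/2 ✓
b·c²: (-1/414)·9 + 50/69·49/100 = 1/3 ✓
b·Ac: 50/69·23/100 = 1/6 ✓; 3 stages ⇒ order 3.

3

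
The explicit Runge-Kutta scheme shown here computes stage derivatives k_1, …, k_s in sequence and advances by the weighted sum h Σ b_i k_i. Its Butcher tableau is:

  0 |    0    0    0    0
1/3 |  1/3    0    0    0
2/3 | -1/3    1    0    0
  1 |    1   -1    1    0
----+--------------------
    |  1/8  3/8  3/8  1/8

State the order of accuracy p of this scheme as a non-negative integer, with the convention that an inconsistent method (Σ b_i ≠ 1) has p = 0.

4

b = (1/8, 3/8, 3/8, 1/8)
c = (0, 1/3, 2/3, 1)
Ac = (0, 0, 1/3, 1/3)
Σ b_i: 1/8·1 + 3/8·1 + 3/8·1 + 1/8·1 = 1 ✓
b·c: 3/8·1/3 + 3/8·2/3 + 1/8·1 = 1/2 ✓
b·c²: 3/8·1/9 + 3/8·4/9 + 1/8·1 = 1/3 ✓
b·Ac: 3/8·1/3 + 1/8·1/3 = 1/6 ✓
b·c³: 3/8·1/27 + 3/8·8/27 + 1/8·1 = 1/4 ✓
b·(c∘Ac): 3/8·2/9 + 1/8·1/3 = 1/8 ✓
b·Ac²: 3/8·1/9 + 1/8·1/3 = 1/12 ✓
b·A²c: 1/8·1/3 = 1/24 ✓; 4 stages ⇒ order 4.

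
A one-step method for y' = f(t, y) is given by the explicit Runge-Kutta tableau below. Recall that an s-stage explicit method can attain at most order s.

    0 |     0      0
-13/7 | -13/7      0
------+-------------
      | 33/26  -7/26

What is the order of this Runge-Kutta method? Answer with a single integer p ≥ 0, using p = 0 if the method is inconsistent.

2

b = (33/26, -7/26)
c = (0, -13/7)
Σ b_i: 33/26·1 + (-7/26)·1 = 1 ✓
b·c: (-7/26)·(-13/7) = 1/2 ✓; 2 stages ⇒ order 2.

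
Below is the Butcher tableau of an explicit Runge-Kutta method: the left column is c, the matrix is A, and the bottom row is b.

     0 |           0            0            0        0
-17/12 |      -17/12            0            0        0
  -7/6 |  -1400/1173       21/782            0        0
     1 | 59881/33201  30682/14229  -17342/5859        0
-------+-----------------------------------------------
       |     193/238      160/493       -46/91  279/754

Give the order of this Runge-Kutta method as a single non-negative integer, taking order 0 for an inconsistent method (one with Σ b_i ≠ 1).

4

b = (193/238, 160/493, -46/91, 279/754)
c = (0, -17/12, -7/6, 1)
Ac = (0, 0, -7/184, 667/1674)
Σ b_i: 193/238·1 + 160/493·1 + (-46/91)·1 + 279/754·1 = 1 ✓
b·c: 160/493·(-17/12) + (-46/91)·(-7/6) + 279/754·1 = 1/2 ✓
b·c²: 160/493·289/144 + (-46/91)·49/36 + 279/754·1 = 1/3 ✓
b·Ac: (-46/91)·(-7/184) + 279/754·667/1674 = 1/6 ✓
b·c³: 160/493·(-4913/1728) + (-46/91)·(-343/216) + 279/754·1 = 1/4 ✓
b·(c∘Ac): (-46/91)·49/1104 + 279/754·667/1674 = 1/8 ✓
b·Ac²: (-46/91)·119/2208 + 279/754·667/2232 = 1/12 ✓
b·A²c: 279/754·377/3348 = 1/24 ✓; 4 stages ⇒ order 4.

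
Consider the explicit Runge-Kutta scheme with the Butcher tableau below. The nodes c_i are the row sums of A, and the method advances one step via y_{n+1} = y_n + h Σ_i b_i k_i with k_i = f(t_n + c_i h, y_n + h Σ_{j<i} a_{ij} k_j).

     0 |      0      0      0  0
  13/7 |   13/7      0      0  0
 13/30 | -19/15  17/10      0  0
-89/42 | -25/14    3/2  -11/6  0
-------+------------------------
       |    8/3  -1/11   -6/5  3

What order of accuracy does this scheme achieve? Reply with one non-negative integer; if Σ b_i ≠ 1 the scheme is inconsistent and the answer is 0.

b = (8/3, -1/11, -6/5, 3)
c = (0, 13/7, 13/30, -89/42)
Ac = (0, 0, 221/70, 2509/1260)
Σ b_i: 8/3·1 + (-1/11)·1 + (-6/5)·1 + 3·1 = 722/165 ≠ 1 ⇒ order 0.

0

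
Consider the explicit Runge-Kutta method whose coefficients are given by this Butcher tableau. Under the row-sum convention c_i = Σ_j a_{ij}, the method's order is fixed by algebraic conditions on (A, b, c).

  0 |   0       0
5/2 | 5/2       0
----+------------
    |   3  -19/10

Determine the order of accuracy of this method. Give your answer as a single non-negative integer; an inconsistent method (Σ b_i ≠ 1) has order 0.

b = (3, -19/10)
c = (0, 5/2)
Σ b_i: 3·1 + (-19/10)·1 = 11/10 ≠ 1 ⇒ order 0.

0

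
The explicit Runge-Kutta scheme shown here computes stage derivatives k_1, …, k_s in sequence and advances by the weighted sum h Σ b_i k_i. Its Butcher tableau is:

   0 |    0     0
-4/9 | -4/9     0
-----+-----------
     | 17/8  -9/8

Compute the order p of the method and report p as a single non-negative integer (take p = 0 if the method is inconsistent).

b = (17/8, -9/8)
c = (0, -4/9)
Σ b_i: 17/8·1 + (-9/8)·1 = 1 ✓
b·c: (-9/8)·(-4/9) = 1/2 ✓; 2 stages ⇒ order 2.

2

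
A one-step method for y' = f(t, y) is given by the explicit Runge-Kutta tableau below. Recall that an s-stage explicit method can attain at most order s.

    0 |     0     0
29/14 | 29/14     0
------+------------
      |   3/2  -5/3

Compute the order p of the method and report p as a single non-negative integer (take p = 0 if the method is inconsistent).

b = (3/2, -5/3)
c = (0, 29/14)
Σ b_i: 3/2·1 + (-5/3)·1 = -1/6 ≠ 1 ⇒ order 0.

0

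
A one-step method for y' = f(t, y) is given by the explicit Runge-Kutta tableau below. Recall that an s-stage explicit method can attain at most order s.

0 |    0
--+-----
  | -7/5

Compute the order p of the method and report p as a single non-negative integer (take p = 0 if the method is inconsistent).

0

b = (-7/5)
c = (0)
Σ b_i: (-7/5)·1 = -7/5 ≠ 1 ⇒ order 0.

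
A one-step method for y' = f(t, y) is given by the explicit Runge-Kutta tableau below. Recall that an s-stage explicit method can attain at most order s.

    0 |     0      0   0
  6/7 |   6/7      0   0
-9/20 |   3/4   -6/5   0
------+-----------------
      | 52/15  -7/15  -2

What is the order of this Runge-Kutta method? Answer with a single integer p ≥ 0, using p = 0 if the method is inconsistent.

b = (52/15, -7/15, -2)
c = (0, 6/7, -9/20)
Ac = (0, 0, -36/35)
Σ b_i: 52/15·1 + (-7/15)·1 + (-2)·1 = 1 ✓
b·c: (-7/15)·6/7 + (-2)·(-9/20) = 1/2 ✓
b·c²: (-7/15)·36/49 + (-2)·81/400 = -1047/1400 ≠ 1/3 ⇒ order 2.
b·Ac: (-2)·(-36/35) = 72/35 ≠ 1/6

2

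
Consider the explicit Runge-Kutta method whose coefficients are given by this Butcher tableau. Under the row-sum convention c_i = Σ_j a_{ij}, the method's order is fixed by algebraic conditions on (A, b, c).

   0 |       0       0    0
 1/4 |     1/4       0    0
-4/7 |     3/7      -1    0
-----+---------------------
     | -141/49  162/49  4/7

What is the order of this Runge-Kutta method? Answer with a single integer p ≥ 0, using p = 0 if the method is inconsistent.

b = (-141/49, 162/49, 4/7)
c = (0, 1/4, -4/7)
Ac = (0, 0, -1/4)
Σ b_i: (-141/49)·1 + 162/49·1 + 4/7·1 = 1 ✓
b·c: 162/49·1/4 + 4/7·(-4/7) = 1/2 ✓
b·c²: 162/49·1/16 + 4/7·16/49 = 1079/2744 ≠ 1/3 ⇒ order 2.
b·Ac: 4/7·(-1/4) = -1/7 ≠ 1/6

2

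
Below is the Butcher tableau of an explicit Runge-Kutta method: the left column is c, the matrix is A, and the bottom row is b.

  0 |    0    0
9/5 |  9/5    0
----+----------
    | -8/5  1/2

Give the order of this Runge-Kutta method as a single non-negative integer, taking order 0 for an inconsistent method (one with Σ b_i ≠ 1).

b = (-8/5, 1/2)
c = (0, 9/5)
Σ b_i: (-8/5)·1 + 1/2·1 = -11/10 ≠ 1 ⇒ order 0.

0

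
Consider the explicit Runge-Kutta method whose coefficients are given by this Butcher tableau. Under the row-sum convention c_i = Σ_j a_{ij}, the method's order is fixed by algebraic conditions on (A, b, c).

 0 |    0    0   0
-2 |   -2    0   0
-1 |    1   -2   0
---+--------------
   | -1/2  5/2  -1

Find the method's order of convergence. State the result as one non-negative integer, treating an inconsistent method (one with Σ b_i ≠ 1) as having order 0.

b = (-1/2, 5/2, -1)
c = (0, -2, -1)
Ac = (0, 0, 4)
Σ b_i: (-1/2)·1 + 5/2·1 + (-1)·1 = 1 ✓
b·c: 5/2·(-2) + (-1)·(-1) = -4 ≠ 1/2 ⇒ order 1.

1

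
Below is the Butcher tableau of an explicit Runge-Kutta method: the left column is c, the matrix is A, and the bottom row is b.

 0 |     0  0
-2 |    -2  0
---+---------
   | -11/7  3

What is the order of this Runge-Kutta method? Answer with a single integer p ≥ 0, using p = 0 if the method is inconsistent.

0

b = (-11/7, 3)
c = (0, -2)
Σ b_i: (-11/7)·1 + 3·1 = 10/7 ≠ 1 ⇒ order 0.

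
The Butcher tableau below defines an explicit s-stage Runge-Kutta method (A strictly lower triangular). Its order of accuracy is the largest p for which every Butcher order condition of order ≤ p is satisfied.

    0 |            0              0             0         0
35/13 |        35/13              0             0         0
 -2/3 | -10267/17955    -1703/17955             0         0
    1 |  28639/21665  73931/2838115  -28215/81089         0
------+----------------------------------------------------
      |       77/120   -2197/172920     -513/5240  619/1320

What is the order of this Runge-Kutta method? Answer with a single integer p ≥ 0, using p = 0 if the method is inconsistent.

b = (77/120, -2197/172920, -513/5240, 619/1320)
c = (0, 35/13, -2/3, 1)
Ac = (0, 0, -131/513, 187/619)
Σ b_i: 77/120·1 + (-2197/172920)·1 + (-513/5240)·1 + 619/1320·1 = 1 ✓
b·c: (-2197/172920)·35/13 + (-513/5240)·(-2/3) + 619/1320·1 = 1/2 ✓
b·c²: (-2197/172920)·1225/169 + (-513/5240)·4/9 + 619/1320·1 = 1/3 ✓
b·Ac: (-513/5240)·(-131/513) + 619/1320·187/619 = 1/6 ✓
b·c³: (-2197/172920)·42875/2197 + (-513/5240)·(-8/27) + 619/1320·1 = 1/4 ✓
b·(c∘Ac): (-513/5240)·262/1539 + 619/1320·187/619 = 1/8 ✓
b·Ac²: (-513/5240)·(-4585/6669) + 619/1320·275/8047 = 1/12 ✓
b·A²c: 619/1320·55/619 = 1/24 ✓; 4 stages ⇒ order 4.

4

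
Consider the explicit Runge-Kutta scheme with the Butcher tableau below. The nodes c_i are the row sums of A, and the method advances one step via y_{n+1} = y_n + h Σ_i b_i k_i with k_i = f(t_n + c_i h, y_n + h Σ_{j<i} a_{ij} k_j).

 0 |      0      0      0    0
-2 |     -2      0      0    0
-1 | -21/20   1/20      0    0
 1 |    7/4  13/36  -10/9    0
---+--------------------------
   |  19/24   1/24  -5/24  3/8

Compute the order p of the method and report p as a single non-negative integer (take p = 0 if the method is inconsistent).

4

b = (19/24, 1/24, -5/24, 3/8)
c = (0, -2, -1, 1)
Ac = (0, 0, -1/10, 7/18)
Σ b_i: 19/24·1 + 1/24·1 + (-5/24)·1 + 3/8·1 = 1 ✓
b·c: 1/24·(-2) + (-5/24)·(-1) + 3/8·1 = 1/2 ✓
b·c²: 1/24·4 + (-5/24)·1 + 3/8·1 = 1/3 ✓
b·Ac: (-5/24)·(-1/10) + 3/8·7/18 = 1/6 ✓
b·c³: 1/24·(-8) + (-5/24)·(-1) + 3/8·1 = 1/4 ✓
b·(c∘Ac): (-5/24)·1/10 + 3/8·7/18 = 1/8 ✓
b·Ac²: (-5/24)·1/5 + 3/8·1/3 = 1/12 ✓
b·A²c: 3/8·1/9 = 1/24 ✓; 4 stages ⇒ order 4.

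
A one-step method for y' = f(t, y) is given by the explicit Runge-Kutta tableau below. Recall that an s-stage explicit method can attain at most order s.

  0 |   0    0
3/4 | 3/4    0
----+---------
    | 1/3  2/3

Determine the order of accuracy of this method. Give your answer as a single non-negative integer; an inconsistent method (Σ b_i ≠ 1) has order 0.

2

b = (1/3, 2/3)
c = (0, 3/4)
Σ b_i: 1/3·1 + 2/3·1 = 1 ✓
b·c: 2/3·3/4 = 1/2 ✓; 2 stages ⇒ order 2.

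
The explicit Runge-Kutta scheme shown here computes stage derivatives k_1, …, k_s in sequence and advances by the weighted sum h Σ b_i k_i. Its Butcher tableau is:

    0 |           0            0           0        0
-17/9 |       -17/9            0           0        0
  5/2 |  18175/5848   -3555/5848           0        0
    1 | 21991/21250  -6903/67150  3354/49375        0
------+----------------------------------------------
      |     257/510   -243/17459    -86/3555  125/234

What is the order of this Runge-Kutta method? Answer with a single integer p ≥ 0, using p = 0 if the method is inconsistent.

4

b = (257/510, -243/17459, -86/3555, 125/234)
c = (0, -17/9, 5/2, 1)
Ac = (0, 0, 395/344, 91/250)
Σ b_i: 257/510·1 + (-243/17459)·1 + (-86/3555)·1 + 125/234·1 = 1 ✓
b·c: (-243/17459)·(-17/9) + (-86/3555)·5/2 + 125/234·1 = 1/2 ✓
b·c²: (-243/17459)·289/81 + (-86/3555)·25/4 + 125/234·1 = 1/3 ✓
b·Ac: (-86/3555)·395/344 + 125/234·91/250 = 1/6 ✓
b·c³: (-243/17459)·(-4913/729) + (-86/3555)·125/8 + 125/234·1 = 1/4 ✓
b·(c∘Ac): (-86/3555)·1975/688 + 125/234·91/250 = 1/8 ✓
b·Ac²: (-86/3555)·(-6715/3096) + 125/234·13/225 = 1/12 ✓
b·A²c: 125/234·39/500 = 1/24 ✓; 4 stages ⇒ order 4.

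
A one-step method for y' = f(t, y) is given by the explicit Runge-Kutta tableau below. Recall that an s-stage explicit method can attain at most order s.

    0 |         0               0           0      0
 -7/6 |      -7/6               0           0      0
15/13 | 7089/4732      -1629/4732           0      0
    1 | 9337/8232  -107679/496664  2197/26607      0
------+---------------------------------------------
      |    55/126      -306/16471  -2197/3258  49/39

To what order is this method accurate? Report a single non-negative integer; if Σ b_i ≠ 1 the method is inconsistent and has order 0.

b = (55/126, -306/16471, -2197/3258, 49/39)
c = (0, -7/6, 15/13, 1)
Ac = (0, 0, 543/1352, 39/112)
Σ b_i: 55/126·1 + (-306/16471)·1 + (-2197/3258)·1 + 49/39·1 = 1 ✓
b·c: (-306/16471)·(-7/6) + (-2197/3258)·15/13 + 49/39·1 = 1/2 ✓
b·c²: (-306/16471)·49/36 + (-2197/3258)·225/169 + 49/39·1 = 1/3 ✓
b·Ac: (-2197/3258)·543/1352 + 49/39·39/112 = 1/6 ✓
b·c³: (-306/16471)·(-343/216) + (-2197/3258)·3375/2197 + 49/39·1 = 1/4 ✓
b·(c∘Ac): (-2197/3258)·8145/17576 + 49/39·39/112 = 1/8 ✓
b·Ac²: (-2197/3258)·(-1267/2704) + 49/39·(-871/4704) = 1/12 ✓
b·A²c: 49/39·13/392 = 1/24 ✓; 4 stages ⇒ order 4.

4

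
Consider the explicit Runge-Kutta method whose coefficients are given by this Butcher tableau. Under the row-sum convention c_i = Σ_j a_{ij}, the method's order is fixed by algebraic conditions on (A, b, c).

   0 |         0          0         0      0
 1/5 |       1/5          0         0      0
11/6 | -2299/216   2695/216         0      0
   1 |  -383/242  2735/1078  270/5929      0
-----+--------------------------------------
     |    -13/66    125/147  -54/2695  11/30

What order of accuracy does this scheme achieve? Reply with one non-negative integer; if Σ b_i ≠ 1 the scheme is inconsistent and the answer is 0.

4

b = (-13/66, 125/147, -54/2695, 11/30)
c = (0, 1/5, 11/6, 1)
Ac = (0, 0, 539/216, 13/22)
Σ b_i: (-13/66)·1 + 125/147·1 + (-54/2695)·1 + 11/30·1 = 1 ✓
b·c: 125/147·1/5 + (-54/2695)·11/6 + 11/30·1 = 1/2 ✓
b·c²: 125/147·1/25 + (-54/2695)·121/36 + 11/30·1 = 1/3 ✓
b·Ac: (-54/2695)·539/216 + 11/30·13/22 = 1/6 ✓
b·c³: 125/147·1/125 + (-54/2695)·1331/216 + 11/30·1 = 1/4 ✓
b·(c∘Ac): (-54/2695)·5929/1296 + 11/30·13/22 = 1/8 ✓
b·Ac²: (-54/2695)·539/1080 + 11/30·14/55 = 1/12 ✓
b·A²c: 11/30·5/44 = 1/24 ✓; 4 stages ⇒ order 4.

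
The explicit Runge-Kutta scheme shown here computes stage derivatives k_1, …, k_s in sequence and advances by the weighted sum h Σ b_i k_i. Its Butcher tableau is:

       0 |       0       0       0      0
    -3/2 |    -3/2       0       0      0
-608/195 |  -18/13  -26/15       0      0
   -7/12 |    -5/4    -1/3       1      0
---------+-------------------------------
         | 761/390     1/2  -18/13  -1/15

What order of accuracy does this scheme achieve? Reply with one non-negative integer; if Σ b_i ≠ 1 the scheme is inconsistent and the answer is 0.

1

b = (761/390, 1/2, -18/13, -1/15)
c = (0, -3/2, -608/195, -7/12)
Ac = (0, 0, 13/5, -1021/390)
Σ b_i: 761/390·1 + 1/2·1 + (-18/13)·1 + (-1/15)·1 = 1 ✓
b·c: 1/2·(-3/2) + (-18/13)·(-608/195) + (-1/15)·(-7/12) = 27424/7605 ≠ 1/2 ⇒ order 1.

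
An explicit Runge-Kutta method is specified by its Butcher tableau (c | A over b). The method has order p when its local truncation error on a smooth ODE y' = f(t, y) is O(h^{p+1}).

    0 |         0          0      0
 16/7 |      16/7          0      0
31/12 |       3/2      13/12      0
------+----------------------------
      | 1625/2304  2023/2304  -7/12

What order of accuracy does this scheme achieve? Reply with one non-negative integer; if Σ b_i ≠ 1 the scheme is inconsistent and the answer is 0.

2

b = (1625/2304, 2023/2304, -7/12)
c = (0, 16/7, 31/12)
Ac = (0, 0, 52/21)
Σ b_i: 1625/2304·1 + 2023/2304·1 + (-7/12)·1 = 1 ✓
b·c: 2023/2304·16/7 + (-7/12)·31/12 = 1/2 ✓
b·c²: 2023/2304·256/49 + (-7/12)·961/144 = 8399/12096 ≠ 1/3 ⇒ order 2.
b·Ac: (-7/12)·52/21 = -13/9 ≠ 1/6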